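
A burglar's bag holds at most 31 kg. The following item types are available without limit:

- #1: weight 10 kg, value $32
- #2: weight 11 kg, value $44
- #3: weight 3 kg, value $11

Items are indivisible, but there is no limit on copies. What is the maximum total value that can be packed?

Best value-per-unit is #2 at 44/11; filling with it alone gives 2×44 = 88.
Optimal mix: 2×#2 + 3×#3 → weight 31, value 121.

$121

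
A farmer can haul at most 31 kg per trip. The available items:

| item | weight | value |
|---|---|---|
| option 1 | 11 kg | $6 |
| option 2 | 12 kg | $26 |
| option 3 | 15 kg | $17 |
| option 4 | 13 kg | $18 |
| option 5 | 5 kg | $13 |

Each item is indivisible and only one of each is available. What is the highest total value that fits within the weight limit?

$57

Check high-value combinations within 31 kg:
- option 2+option 4+option 5: weight 12+13+5=30, value 26+18+13=57
- option 1+option 2+option 5: weight 11+12+5=28, value 6+26+13=45
- option 2+option 4: weight 12+13=25, value 26+18=44
Best: $57.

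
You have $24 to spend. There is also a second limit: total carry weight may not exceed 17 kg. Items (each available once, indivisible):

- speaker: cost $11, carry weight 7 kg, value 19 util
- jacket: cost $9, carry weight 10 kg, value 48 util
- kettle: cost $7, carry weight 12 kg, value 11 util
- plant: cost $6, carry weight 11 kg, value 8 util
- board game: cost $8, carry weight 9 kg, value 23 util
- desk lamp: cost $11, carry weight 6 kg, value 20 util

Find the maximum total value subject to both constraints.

68 util

Feasible sets respecting both limits:
- jacket+desk lamp: cost 20, carry weight 16, value 68
- speaker+jacket: cost 20, carry weight 17, value 67
- jacket: cost 9, carry weight 10, value 48
- board game+desk lamp: cost 19, carry weight 15, value 43
Best: 68 util.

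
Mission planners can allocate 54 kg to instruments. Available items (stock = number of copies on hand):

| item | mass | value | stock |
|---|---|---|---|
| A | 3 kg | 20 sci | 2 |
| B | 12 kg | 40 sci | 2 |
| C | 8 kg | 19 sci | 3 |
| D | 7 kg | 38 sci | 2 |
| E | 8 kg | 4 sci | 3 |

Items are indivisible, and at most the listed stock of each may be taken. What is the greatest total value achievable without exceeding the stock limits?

215 sci

Top feasible selections:
- 2×A + 2×B + 1×C + 2×D: mass 52, value 215
- 2×A + 2×B + 2×D + 1×E: mass 52, value 200
- 2×A + 2×B + 2×D: mass 44, value 196
- 2×A + 2×B + 2×C + 1×D: mass 53, value 196
Best: 215 sci.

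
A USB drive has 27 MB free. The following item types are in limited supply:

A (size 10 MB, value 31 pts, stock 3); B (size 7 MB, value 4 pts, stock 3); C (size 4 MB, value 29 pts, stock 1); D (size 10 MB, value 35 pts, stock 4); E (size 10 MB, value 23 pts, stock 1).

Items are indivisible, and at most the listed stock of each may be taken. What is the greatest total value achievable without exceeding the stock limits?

99 pts

Best selections within size 27 and stock limits:
- 1×C + 2×D: size 24, value 99
- 1×A + 1×C + 1×D: size 24, value 95
- 2×A + 1×C: size 24, value 91
Best: 99 pts.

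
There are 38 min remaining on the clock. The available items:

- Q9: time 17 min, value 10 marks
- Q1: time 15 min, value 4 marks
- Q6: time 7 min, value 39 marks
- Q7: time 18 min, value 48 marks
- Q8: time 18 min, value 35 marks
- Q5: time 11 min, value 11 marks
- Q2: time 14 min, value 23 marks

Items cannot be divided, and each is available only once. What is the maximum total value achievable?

Check high-value combinations within 38 min:
- Q6+Q7+Q5: time 7+18+11=36, value 39+48+11=98
- Q6+Q7: time 7+18=25, value 39+48=87
- Q6+Q8+Q5: time 7+18+11=36, value 39+35+11=85
Best: 98 marks.

98 marks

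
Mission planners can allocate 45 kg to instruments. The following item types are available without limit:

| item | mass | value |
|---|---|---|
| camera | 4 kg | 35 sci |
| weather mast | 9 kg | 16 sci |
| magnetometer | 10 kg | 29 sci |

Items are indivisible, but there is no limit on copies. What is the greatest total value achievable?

Best value-per-unit is camera at 35/4, and filling with it alone uses mass 11×4=44. No mix of the others beats 11×35 = 385.

385 sci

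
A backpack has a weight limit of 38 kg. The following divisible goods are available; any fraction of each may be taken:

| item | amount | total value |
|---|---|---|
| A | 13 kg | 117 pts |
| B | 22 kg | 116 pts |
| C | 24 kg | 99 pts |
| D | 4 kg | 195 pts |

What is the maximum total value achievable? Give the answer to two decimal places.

422.73

Take in order of value per unit:
- D (195/4 per unit): all 4 → value 195, running total 195.00
- A (117/13 per unit): all 13 → value 117, running total 312.00
- B (116/22 per unit): 21 of 22 → value 21×116/22 = 110.7273, running total 422.73
Total 422.73.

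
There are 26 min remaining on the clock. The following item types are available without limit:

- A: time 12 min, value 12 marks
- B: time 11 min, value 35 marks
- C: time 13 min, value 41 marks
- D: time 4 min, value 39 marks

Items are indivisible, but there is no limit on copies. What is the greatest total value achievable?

Best value-per-unit is D at 39/4, and filling with it alone uses time 6×4=24. No mix of the others beats 6×39 = 234.

234 marks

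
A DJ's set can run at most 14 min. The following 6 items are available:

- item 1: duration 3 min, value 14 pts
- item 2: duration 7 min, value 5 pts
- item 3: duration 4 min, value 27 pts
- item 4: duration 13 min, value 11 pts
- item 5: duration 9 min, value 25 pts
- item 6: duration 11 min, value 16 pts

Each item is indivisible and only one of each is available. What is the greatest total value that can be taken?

52 pts

Check high-value combinations within 14 min:
- item 3+item 5: duration 4+9=13, value 27+25=52
- item 1+item 2+item 3: duration 3+7+4=14, value 14+5+27=46
- item 1+item 3: duration 3+4=7, value 14+27=41
- item 1+item 5: duration 3+9=12, value 14+25=39
Best: 52 pts.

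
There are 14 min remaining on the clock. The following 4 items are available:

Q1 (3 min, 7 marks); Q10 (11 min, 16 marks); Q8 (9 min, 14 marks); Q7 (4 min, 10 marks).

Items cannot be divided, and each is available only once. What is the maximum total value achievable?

24 marks

Check high-value combinations within 14 min:
- Q8+Q7: time 9+4=13, value 14+10=24
- Q1+Q10: time 3+11=14, value 7+16=23
- Q1+Q8: time 3+9=12, value 7+14=21
- Q1+Q7: time 3+4=7, value 7+10=17
- Q10: time 11, value 16
Best: 24 marks.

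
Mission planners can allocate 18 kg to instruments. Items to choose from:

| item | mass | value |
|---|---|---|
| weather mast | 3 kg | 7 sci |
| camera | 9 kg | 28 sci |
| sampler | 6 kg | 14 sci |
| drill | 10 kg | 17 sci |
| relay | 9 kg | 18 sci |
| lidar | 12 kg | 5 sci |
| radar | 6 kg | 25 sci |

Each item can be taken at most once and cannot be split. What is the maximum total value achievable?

This is a 0/1 knapsack; check combinations near the capacity.
- weather mast+camera+radar: mass 3+9+6=18, value 7+28+25=60
- camera+radar: mass 9+6=15, value 28+25=53
- weather mast+relay+radar: mass 3+9+6=18, value 7+18+25=50
Best: 60 sci.

60 sci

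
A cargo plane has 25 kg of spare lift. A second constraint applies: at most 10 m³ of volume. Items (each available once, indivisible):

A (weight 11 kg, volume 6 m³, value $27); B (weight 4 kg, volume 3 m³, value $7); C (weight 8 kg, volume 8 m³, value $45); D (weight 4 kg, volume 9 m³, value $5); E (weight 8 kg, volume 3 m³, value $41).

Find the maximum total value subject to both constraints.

Feasible sets respecting both limits:
- A+E: weight 19, volume 9, value 68
- B+E: weight 12, volume 6, value 48
- C: weight 8, volume 8, value 45
- E: weight 8, volume 3, value 41
Best: $68.

$68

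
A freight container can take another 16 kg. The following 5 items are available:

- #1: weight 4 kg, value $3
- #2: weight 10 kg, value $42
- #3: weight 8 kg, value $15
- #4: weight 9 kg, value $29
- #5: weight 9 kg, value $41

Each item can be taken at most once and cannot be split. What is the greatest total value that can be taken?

Check high-value combinations within 16 kg:
- #1+#2: weight 4+10=14, value 3+42=45
- #1+#5: weight 4+9=13, value 3+41=44
- #2: weight 10, value 42
- #5: weight 9, value 41
Best: $45.

$45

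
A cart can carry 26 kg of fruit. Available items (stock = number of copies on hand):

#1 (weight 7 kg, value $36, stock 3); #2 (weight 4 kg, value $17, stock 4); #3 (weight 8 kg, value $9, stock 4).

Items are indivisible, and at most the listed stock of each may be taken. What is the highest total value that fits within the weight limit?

$125

Top feasible selections:
- 3×#1 + 1×#2: weight 25, value 125
- 2×#1 + 3×#2: weight 26, value 123
- 3×#1: weight 21, value 108
Best: $125.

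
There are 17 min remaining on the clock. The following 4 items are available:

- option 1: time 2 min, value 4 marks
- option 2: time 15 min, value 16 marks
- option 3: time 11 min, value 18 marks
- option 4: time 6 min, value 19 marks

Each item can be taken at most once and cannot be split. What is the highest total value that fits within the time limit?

Check high-value combinations within 17 min:
- option 3+option 4: time 11+6=17, value 18+19=37
- option 1+option 4: time 2+6=8, value 4+19=23
- option 1+option 3: time 2+11=13, value 4+18=22
- option 1+option 2: time 2+15=17, value 4+16=20
- option 4: time 6, value 19
Best: 37 marks.

37 marks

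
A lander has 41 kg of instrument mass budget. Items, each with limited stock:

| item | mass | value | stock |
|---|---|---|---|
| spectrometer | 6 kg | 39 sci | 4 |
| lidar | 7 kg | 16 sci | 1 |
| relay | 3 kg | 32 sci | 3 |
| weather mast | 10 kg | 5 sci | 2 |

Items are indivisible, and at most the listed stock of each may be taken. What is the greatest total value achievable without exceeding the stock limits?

268 sci

Best selections within mass 41 and stock limits:
- 4×spectrometer + 1×lidar + 3×relay: mass 40, value 268
- 4×spectrometer + 3×relay: mass 33, value 252
- 4×spectrometer + 1×lidar + 2×relay: mass 37, value 236
- 3×spectrometer + 1×lidar + 3×relay: mass 34, value 229
Best: 268 sci.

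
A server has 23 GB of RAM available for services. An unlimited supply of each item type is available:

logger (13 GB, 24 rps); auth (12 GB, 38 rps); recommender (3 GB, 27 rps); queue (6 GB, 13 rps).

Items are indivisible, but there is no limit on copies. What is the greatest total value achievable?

189 rps

Best value-per-unit is recommender at 27/3, and filling with it alone uses memory 7×3=21. No mix of the others beats 7×27 = 189.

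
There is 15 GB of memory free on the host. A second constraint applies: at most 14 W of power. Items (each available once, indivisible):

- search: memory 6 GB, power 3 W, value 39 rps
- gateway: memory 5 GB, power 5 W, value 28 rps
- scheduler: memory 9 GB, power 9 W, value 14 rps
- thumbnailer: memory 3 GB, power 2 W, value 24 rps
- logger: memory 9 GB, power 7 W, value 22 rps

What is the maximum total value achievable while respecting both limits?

91 rps

Feasible sets respecting both limits:
- search+gateway+thumbnailer: memory 14, power 10, value 91
- search+gateway: memory 11, power 8, value 67
- search+thumbnailer: memory 9, power 5, value 63
Best: 91 rps.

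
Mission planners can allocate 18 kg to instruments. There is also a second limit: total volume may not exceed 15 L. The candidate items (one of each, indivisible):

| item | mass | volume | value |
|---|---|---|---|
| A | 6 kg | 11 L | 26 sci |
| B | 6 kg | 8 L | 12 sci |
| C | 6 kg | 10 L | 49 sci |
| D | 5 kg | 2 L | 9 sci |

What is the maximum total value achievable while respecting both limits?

Feasible sets respecting both limits:
- C+D: mass 11, volume 12, value 58
- C: mass 6, volume 10, value 49
- A+D: mass 11, volume 13, value 35
Best: 58 sci.

58 sci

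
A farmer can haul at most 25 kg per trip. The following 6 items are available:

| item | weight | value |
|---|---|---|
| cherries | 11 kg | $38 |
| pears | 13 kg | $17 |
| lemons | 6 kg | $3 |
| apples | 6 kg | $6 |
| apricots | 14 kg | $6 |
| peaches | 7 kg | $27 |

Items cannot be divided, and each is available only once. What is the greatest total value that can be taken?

Check high-value combinations within 25 kg:
- cherries+apples+peaches: weight 11+6+7=24, value 38+6+27=71
- cherries+lemons+peaches: weight 11+6+7=24, value 38+3+27=68
- cherries+peaches: weight 11+7=18, value 38+27=65
- cherries+pears: weight 11+13=24, value 38+17=55
- cherries+lemons+apples: weight 11+6+6=23, value 38+3+6=47
Best: $71.

$71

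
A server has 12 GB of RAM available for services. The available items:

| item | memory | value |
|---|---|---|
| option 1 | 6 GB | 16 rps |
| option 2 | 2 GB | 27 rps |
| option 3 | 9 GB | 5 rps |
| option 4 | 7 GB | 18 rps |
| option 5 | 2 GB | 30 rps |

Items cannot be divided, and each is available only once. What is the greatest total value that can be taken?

Check high-value combinations within 12 GB:
- option 2+option 4+option 5: memory 2+7+2=11, value 27+18+30=75
- option 1+option 2+option 5: memory 6+2+2=10, value 16+27+30=73
- option 2+option 5: memory 2+2=4, value 27+30=57
- option 4+option 5: memory 7+2=9, value 18+30=48
Best: 75 rps.

75 rps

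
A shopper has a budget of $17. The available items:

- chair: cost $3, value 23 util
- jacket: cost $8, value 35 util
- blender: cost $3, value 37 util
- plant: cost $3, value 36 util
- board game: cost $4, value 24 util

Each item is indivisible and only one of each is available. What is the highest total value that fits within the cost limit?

131 util

Check high-value combinations within $17:
- chair+jacket+blender+plant: cost 3+8+3+3=17, value 23+35+37+36=131
- chair+blender+plant+board game: cost 3+3+3+4=13, value 23+37+36+24=120
- jacket+blender+plant: cost 8+3+3=14, value 35+37+36=108
Best: 131 util.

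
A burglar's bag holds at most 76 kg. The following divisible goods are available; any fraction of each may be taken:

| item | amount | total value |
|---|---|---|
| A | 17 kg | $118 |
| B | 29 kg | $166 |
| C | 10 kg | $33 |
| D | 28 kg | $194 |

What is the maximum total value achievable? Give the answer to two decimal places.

Take in order of value per unit:
- A (118/17 per unit): all 17 → value 118, running total 118.00
- D (194/28 per unit): all 28 → value 194, running total 312.00
- B (166/29 per unit): all 29 → value 166, running total 478.00
- C (33/10 per unit): 2 of 10 → value 2×33/10 = 6.6000, running total 484.60
Total 484.60.

484.60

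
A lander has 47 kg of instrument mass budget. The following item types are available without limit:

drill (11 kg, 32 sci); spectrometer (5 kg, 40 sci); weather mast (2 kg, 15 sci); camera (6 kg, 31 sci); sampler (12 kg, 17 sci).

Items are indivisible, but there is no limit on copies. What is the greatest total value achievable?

Best value-per-unit is spectrometer at 40/5; filling with it alone gives 9×40 = 360.
Optimal mix: 9×spectrometer + 1×weather mast → mass 47, value 375.

375 sci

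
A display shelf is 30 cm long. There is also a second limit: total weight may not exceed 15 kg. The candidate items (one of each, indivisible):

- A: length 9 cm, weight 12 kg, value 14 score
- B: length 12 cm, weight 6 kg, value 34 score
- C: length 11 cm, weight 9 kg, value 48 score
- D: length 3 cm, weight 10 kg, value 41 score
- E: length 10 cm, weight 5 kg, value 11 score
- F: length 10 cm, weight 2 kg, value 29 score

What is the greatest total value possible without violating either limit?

82 score

Feasible sets respecting both limits:
- B+C: length 23, weight 15, value 82
- C+F: length 21, weight 11, value 77
- D+F: length 13, weight 12, value 70
- B+F: length 22, weight 8, value 63
Best: 82 score.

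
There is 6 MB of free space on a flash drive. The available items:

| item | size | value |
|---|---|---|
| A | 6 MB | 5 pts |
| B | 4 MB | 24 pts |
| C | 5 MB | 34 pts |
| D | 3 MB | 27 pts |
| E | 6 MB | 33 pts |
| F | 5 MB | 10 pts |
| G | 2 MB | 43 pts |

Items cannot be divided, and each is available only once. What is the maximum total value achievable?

70 pts

Check high-value combinations within 6 MB:
- D+G: size 3+2=5, value 27+43=70
- B+G: size 4+2=6, value 24+43=67
- G: size 2, value 43
- C: size 5, value 34
Best: 70 pts.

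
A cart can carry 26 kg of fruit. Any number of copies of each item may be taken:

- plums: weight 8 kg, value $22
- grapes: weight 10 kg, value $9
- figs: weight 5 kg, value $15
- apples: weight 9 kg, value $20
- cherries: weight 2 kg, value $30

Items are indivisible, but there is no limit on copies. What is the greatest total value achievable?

Best value-per-unit is cherries at 30/2, and filling with it alone uses weight 13×2=26. No mix of the others beats 13×30 = 390.

$390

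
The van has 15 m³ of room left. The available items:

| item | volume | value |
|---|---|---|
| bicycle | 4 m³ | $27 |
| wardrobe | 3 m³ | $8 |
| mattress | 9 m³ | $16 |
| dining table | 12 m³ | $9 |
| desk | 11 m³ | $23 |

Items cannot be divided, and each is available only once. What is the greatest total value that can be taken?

$50

This is a 0/1 knapsack; check combinations near the capacity.
- bicycle+desk: volume 4+11=15, value 27+23=50
- bicycle+mattress: volume 4+9=13, value 27+16=43
- bicycle+wardrobe: volume 4+3=7, value 27+8=35
- wardrobe+desk: volume 3+11=14, value 8+23=31
Best: $50.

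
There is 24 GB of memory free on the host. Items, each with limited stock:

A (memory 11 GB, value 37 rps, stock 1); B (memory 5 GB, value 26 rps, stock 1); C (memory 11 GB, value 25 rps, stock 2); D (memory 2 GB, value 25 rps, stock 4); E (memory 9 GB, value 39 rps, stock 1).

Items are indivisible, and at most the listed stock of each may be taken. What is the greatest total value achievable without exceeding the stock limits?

165 rps

Top feasible selections:
- 1×B + 4×D + 1×E: memory 22, value 165
- 1×A + 1×B + 4×D: memory 24, value 163
- 1×B + 1×C + 4×D: memory 24, value 151
Best: 165 rps.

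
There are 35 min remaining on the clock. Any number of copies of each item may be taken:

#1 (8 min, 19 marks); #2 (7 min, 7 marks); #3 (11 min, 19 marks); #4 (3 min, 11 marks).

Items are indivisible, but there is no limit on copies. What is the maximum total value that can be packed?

Best value-per-unit is #4 at 11/3, and filling with it alone uses time 11×3=33. No mix of the others beats 11×11 = 121.

121 marks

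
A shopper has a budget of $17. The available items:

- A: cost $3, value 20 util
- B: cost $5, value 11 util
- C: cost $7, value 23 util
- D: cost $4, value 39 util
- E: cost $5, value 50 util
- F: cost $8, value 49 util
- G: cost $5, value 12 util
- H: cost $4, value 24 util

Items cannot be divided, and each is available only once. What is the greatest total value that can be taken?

138 util

Check high-value combinations within $17:
- D+E+F: cost 4+5+8=17, value 39+50+49=138
- A+D+E+H: cost 3+4+5+4=16, value 20+39+50+24=133
- E+F+H: cost 5+8+4=17, value 50+49+24=123
- A+D+E+G: cost 3+4+5+5=17, value 20+39+50+12=121
- A+B+D+E: cost 3+5+4+5=17, value 20+11+39+50=120
Best: 138 util.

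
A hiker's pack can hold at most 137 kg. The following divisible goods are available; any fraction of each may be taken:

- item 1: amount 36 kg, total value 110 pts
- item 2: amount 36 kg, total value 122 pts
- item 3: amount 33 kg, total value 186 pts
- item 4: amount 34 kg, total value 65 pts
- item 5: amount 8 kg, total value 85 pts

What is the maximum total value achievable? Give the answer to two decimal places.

548.88

Take in order of value per unit:
- item 5 (85/8 per unit): all 8 → value 85, running total 85.00
- item 3 (186/33 per unit): all 33 → value 186, running total 271.00
- item 2 (122/36 per unit): all 36 → value 122, running total 393.00
- item 1 (110/36 per unit): all 36 → value 110, running total 503.00
- item 4 (65/34 per unit): 24 of 34 → value 24×65/34 = 45.8824, running total 548.88
Total 548.88.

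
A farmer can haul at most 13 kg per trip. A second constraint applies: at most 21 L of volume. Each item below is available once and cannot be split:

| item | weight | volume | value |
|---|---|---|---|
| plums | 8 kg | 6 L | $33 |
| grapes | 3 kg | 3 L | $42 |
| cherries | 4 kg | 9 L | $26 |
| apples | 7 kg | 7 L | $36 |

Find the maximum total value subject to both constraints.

$78

Feasible sets respecting both limits:
- grapes+apples: weight 10, volume 10, value 78
- plums+grapes: weight 11, volume 9, value 75
- grapes+cherries: weight 7, volume 12, value 68
Best: $78.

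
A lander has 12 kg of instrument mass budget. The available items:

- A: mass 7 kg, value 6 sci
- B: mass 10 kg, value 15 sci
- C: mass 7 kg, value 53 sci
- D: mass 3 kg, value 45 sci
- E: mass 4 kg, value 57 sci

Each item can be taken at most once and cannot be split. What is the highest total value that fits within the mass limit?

Check high-value combinations within 12 kg:
- C+E: mass 7+4=11, value 53+57=110
- D+E: mass 3+4=7, value 45+57=102
- C+D: mass 7+3=10, value 53+45=98
- A+E: mass 7+4=11, value 6+57=63
- E: mass 4, value 57
Best: 110 sci.

110 sci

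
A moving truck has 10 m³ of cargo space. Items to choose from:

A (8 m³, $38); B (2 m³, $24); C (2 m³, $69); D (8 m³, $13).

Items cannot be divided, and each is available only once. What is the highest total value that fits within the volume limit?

$107

Check high-value combinations within 10 m³:
- A+C: volume 8+2=10, value 38+69=107
- B+C: volume 2+2=4, value 24+69=93
- C+D: volume 2+8=10, value 69+13=82
Best: $107.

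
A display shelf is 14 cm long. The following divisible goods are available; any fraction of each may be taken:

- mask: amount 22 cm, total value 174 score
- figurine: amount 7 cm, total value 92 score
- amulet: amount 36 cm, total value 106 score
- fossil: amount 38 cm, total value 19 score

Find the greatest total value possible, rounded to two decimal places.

147.36

Take in order of value per unit:
- figurine (92/7 per unit): all 7 → value 92, running total 92.00
- mask (174/22 per unit): 7 of 22 → value 7×174/22 = 55.3636, running total 147.36
Total 147.36.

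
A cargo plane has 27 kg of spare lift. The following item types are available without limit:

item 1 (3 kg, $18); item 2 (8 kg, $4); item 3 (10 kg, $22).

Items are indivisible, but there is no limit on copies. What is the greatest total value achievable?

$162

Best value-per-unit is item 1 at 18/3, and filling with it alone uses weight 9×3=27. No mix of the others beats 9×18 = 162.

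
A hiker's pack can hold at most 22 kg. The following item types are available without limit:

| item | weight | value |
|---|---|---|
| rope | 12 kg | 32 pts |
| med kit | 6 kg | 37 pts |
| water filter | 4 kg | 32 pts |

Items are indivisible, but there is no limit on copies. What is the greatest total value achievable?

Best value-per-unit is water filter at 32/4; filling with it alone gives 5×32 = 160.
Optimal mix: 1×med kit + 4×water filter → weight 22, value 165.

165 pts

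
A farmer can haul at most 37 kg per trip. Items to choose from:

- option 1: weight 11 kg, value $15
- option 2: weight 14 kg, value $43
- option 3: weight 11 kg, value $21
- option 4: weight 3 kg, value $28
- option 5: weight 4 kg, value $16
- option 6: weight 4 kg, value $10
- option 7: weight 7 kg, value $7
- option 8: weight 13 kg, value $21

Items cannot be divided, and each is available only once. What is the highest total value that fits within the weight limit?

$118

Check high-value combinations within 37 kg:
- option 2+option 3+option 4+option 5+option 6: weight 14+11+3+4+4=36, value 43+21+28+16+10=118
- option 1+option 2+option 4+option 5+option 6: weight 11+14+3+4+4=36, value 15+43+28+16+10=112
- option 2+option 3+option 4+option 5: weight 14+11+3+4=32, value 43+21+28+16=108
- option 2+option 4+option 5+option 8: weight 14+3+4+13=34, value 43+28+16+21=108
- option 2+option 4+option 5+option 6+option 7: weight 14+3+4+4+7=32, value 43+28+16+10+7=104
Best: $118.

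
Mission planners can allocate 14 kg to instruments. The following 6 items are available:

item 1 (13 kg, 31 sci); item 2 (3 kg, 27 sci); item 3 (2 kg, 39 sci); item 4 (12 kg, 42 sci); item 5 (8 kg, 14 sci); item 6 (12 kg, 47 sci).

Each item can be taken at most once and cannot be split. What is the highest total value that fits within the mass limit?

Check high-value combinations within 14 kg:
- item 3+item 6: mass 2+12=14, value 39+47=86
- item 3+item 4: mass 2+12=14, value 39+42=81
- item 2+item 3+item 5: mass 3+2+8=13, value 27+39+14=80
- item 2+item 3: mass 3+2=5, value 27+39=66
Best: 86 sci.

86 sci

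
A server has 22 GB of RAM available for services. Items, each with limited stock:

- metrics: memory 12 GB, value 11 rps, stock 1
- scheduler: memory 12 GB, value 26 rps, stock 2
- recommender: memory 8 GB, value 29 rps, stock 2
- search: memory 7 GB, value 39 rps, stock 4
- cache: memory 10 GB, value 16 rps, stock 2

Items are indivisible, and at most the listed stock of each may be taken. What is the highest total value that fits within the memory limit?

Best selections within memory 22 and stock limits:
- 3×search: memory 21, value 117
- 1×recommender + 2×search: memory 22, value 107
Best: 117 rps.

117 rps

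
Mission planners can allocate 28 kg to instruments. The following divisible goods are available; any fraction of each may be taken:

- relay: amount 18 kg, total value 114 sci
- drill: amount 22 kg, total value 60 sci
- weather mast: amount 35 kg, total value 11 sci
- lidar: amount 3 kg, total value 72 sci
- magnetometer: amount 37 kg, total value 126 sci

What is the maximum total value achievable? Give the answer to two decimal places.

Take in order of value per unit:
- lidar (72/3 per unit): all 3 → value 72, running total 72.00
- relay (114/18 per unit): all 18 → value 114, running total 186.00
- magnetometer (126/37 per unit): 7 of 37 → value 7×126/37 = 23.8378, running total 209.84
Total 209.84.

209.84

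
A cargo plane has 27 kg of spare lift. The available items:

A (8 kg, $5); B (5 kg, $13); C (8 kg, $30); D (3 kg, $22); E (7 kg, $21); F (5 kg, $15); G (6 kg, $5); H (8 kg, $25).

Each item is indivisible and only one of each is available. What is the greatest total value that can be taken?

Check high-value combinations within 27 kg:
- C+D+E+H: weight 8+3+7+8=26, value 30+22+21+25=98
- C+D+F+H: weight 8+3+5+8=24, value 30+22+15+25=92
- B+C+D+H: weight 5+8+3+8=24, value 13+30+22+25=90
- C+D+E+F: weight 8+3+7+5=23, value 30+22+21+15=88
- B+C+D+E: weight 5+8+3+7=23, value 13+30+22+21=86
Best: $98.

$98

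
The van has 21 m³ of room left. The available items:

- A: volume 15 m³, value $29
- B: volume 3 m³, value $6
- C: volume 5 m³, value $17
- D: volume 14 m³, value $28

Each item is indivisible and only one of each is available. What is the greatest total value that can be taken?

Check high-value combinations within 21 m³:
- A+C: volume 15+5=20, value 29+17=46
- C+D: volume 5+14=19, value 17+28=45
- A+B: volume 15+3=18, value 29+6=35
- B+D: volume 3+14=17, value 6+28=34
Best: $46.

$46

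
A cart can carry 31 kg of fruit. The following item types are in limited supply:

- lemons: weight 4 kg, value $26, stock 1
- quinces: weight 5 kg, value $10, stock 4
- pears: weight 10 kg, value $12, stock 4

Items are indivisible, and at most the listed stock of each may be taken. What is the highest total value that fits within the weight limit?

Top feasible selections:
- 1×lemons + 3×quinces + 1×pears: weight 29, value 68
- 1×lemons + 4×quinces: weight 24, value 66
- 1×lemons + 1×quinces + 2×pears: weight 29, value 60
Best: $68.

$68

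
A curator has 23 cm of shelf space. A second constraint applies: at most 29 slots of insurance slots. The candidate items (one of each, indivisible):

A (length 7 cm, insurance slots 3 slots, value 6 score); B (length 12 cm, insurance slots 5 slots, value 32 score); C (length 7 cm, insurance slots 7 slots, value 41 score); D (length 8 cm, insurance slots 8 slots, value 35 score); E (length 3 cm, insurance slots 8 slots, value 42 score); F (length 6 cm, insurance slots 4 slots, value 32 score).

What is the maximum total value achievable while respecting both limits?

Feasible sets respecting both limits:
- A+C+E+F: length 23, insurance slots 22, value 121
- C+D+E: length 18, insurance slots 23, value 118
- B+C+E: length 22, insurance slots 20, value 115
- C+E+F: length 16, insurance slots 19, value 115
Best: 121 score.

121 score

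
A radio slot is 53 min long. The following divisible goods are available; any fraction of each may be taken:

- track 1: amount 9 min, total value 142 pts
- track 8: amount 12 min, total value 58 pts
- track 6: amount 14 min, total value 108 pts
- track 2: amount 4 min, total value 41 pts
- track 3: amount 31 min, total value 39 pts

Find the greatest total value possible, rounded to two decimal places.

366.61

Take in order of value per unit:
- track 1 (142/9 per unit): all 9 → value 142, running total 142.00
- track 2 (41/4 per unit): all 4 → value 41, running total 183.00
- track 6 (108/14 per unit): all 14 → value 108, running total 291.00
- track 8 (58/12 per unit): all 12 → value 58, running total 349.00
- track 3 (39/31 per unit): 14 of 31 → value 14×39/31 = 17.6129, running total 366.61
Total 366.61.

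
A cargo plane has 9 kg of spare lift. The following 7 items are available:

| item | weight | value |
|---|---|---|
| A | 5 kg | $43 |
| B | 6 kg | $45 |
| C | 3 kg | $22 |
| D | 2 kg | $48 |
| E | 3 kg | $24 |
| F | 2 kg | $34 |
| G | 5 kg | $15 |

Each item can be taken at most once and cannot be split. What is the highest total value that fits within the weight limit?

Check high-value combinations within 9 kg:
- A+D+F: weight 5+2+2=9, value 43+48+34=125
- D+E+F: weight 2+3+2=7, value 48+24+34=106
- C+D+F: weight 3+2+2=7, value 22+48+34=104
- D+F+G: weight 2+2+5=9, value 48+34+15=97
Best: $125.

$125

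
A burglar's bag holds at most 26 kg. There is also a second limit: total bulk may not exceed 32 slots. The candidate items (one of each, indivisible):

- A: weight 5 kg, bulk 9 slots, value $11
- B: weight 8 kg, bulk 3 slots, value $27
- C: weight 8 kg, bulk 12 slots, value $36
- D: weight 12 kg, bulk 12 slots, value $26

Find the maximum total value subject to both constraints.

Feasible sets respecting both limits:
- A+B+C: weight 21, bulk 24, value 74
- A+B+D: weight 25, bulk 24, value 64
- B+C: weight 16, bulk 15, value 63
Best: $74.

$74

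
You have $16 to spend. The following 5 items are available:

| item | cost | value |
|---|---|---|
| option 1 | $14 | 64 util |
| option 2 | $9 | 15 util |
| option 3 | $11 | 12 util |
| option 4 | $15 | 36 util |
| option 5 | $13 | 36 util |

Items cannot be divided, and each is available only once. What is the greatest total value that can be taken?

64 util

Check high-value combinations within $16:
- option 1: cost 14, value 64
- option 5: cost 13, value 36
- option 4: cost 15, value 36
- option 2: cost 9, value 15
- option 3: cost 11, value 12
Best: 64 util.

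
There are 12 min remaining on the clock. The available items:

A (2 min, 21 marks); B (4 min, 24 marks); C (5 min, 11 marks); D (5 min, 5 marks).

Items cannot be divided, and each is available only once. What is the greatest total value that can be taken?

This is a 0/1 knapsack; check combinations near the capacity.
- A+B+C: time 2+4+5=11, value 21+24+11=56
- A+B+D: time 2+4+5=11, value 21+24+5=50
- A+B: time 2+4=6, value 21+24=45
Best: 56 marks.

56 marks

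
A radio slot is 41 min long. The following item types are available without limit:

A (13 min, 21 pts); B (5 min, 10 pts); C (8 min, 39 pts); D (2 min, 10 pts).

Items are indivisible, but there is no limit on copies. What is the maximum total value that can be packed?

200 pts

Best value-per-unit is D at 10/2, and filling with it alone uses duration 20×2=40. No mix of the others beats 20×10 = 200.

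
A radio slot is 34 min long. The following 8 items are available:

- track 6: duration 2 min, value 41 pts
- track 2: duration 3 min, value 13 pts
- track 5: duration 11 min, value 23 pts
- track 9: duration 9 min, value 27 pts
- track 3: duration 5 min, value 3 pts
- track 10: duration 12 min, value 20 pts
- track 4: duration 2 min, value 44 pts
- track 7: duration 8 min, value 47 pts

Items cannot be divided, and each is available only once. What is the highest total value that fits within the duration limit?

182 pts

Check high-value combinations within 34 min:
- track 6+track 5+track 9+track 4+track 7: duration 2+11+9+2+8=32, value 41+23+27+44+47=182
- track 6+track 9+track 10+track 4+track 7: duration 2+9+12+2+8=33, value 41+27+20+44+47=179
- track 6+track 2+track 9+track 3+track 4+track 7: duration 2+3+9+5+2+8=29, value 41+13+27+3+44+47=175
Best: 182 pts.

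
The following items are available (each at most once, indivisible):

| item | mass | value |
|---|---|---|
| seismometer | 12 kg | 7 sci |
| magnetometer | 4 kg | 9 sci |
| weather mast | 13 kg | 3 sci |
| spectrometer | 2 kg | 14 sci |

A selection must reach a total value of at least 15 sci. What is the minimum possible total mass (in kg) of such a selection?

6

Subsets with value ≥ 15, sorted by total mass:
- magnetometer+spectrometer: mass 6, value 23
- seismometer+spectrometer: mass 14, value 21
- weather mast+spectrometer: mass 15, value 17
Minimum mass: 6 kg.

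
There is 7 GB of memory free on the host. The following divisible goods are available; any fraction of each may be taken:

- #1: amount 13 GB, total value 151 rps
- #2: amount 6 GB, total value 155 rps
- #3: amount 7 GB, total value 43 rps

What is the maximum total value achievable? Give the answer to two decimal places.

Take in order of value per unit:
- #2 (155/6 per unit): all 6 → value 155, running total 155.00
- #1 (151/13 per unit): 1 of 13 → value 1×151/13 = 11.6154, running total 166.62
Total 166.62.

166.62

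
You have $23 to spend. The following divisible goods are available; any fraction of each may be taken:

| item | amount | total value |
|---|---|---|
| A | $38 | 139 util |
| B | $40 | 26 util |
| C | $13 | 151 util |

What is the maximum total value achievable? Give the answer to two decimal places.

Take in order of value per unit:
- C (151/13 per unit): all 13 → value 151, running total 151.00
- A (139/38 per unit): 10 of 38 → value 10×139/38 = 36.5789, running total 187.58
Total 187.58.

187.58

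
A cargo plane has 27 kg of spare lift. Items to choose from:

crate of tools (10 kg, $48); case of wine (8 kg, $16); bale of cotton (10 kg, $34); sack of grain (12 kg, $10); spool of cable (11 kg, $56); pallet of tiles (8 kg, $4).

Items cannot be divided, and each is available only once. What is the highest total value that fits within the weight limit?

This is a 0/1 knapsack; check combinations near the capacity.
- crate of tools+spool of cable: weight 10+11=21, value 48+56=104
- bale of cotton+spool of cable: weight 10+11=21, value 34+56=90
- crate of tools+bale of cotton: weight 10+10=20, value 48+34=82
Best: $104.

$104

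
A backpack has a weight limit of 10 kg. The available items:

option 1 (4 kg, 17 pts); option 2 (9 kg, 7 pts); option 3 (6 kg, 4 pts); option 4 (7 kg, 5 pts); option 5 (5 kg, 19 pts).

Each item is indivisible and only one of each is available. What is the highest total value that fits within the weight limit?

Check high-value combinations within 10 kg:
- option 1+option 5: weight 4+5=9, value 17+19=36
- option 1+option 3: weight 4+6=10, value 17+4=21
- option 5: weight 5, value 19
Best: 36 pts.

36 pts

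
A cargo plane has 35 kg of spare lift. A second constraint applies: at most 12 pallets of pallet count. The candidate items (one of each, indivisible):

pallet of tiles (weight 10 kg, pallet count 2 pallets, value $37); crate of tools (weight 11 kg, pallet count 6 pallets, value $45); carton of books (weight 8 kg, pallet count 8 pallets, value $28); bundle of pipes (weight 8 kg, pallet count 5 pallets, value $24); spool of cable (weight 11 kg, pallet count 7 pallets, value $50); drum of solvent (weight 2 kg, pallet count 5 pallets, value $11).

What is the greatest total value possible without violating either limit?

Feasible sets respecting both limits:
- pallet of tiles+spool of cable: weight 21, pallet count 9, value 87
- pallet of tiles+crate of tools: weight 21, pallet count 8, value 82
- bundle of pipes+spool of cable: weight 19, pallet count 12, value 74
Best: $87.

$87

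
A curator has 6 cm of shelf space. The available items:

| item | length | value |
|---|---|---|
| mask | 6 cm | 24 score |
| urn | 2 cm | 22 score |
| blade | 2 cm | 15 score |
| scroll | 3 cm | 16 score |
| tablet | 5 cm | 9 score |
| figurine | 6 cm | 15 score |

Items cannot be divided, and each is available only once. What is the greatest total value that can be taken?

38 score

Check high-value combinations within 6 cm:
- urn+scroll: length 2+3=5, value 22+16=38
- urn+blade: length 2+2=4, value 22+15=37
- blade+scroll: length 2+3=5, value 15+16=31
- mask: length 6, value 24
- urn: length 2, value 22
Best: 38 score.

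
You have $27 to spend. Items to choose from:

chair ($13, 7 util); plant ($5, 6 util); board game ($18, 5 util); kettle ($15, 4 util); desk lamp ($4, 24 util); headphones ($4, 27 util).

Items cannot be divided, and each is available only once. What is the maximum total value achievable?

This is a 0/1 knapsack; check combinations near the capacity.
- chair+plant+desk lamp+headphones: cost 13+5+4+4=26, value 7+6+24+27=64
- chair+desk lamp+headphones: cost 13+4+4=21, value 7+24+27=58
- plant+desk lamp+headphones: cost 5+4+4=13, value 6+24+27=57
Best: 64 util.

64 util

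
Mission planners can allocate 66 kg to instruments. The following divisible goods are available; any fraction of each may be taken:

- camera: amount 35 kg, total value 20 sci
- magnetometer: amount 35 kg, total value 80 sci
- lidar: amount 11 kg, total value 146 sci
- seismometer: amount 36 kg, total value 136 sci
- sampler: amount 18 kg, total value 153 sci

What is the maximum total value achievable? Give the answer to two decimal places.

437.29

Take in order of value per unit:
- lidar (146/11 per unit): all 11 → value 146, running total 146.00
- sampler (153/18 per unit): all 18 → value 153, running total 299.00
- seismometer (136/36 per unit): all 36 → value 136, running total 435.00
- magnetometer (80/35 per unit): 1 of 35 → value 1×80/35 = 2.2857, running total 437.29
Total 437.29.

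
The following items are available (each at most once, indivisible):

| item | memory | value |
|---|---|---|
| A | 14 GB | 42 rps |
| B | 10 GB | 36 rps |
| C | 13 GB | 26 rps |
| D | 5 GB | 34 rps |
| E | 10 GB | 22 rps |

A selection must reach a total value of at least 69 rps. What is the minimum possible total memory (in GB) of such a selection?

15

Subsets with value ≥ 69, sorted by total memory:
- B+D: memory 15, value 70
- A+D: memory 19, value 76
- A+B: memory 24, value 78
- B+D+E: memory 25, value 92
Minimum memory: 15 GB.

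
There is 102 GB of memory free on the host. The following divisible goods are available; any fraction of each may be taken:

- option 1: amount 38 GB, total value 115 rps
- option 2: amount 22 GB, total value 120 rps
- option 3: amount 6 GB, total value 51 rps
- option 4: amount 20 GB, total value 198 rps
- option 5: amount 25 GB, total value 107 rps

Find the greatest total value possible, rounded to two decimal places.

563.76

Take in order of value per unit:
- option 4 (198/20 per unit): all 20 → value 198, running total 198.00
- option 3 (51/6 per unit): all 6 → value 51, running total 249.00
- option 2 (120/22 per unit): all 22 → value 120, running total 369.00
- option 5 (107/25 per unit): all 25 → value 107, running total 476.00
- option 1 (115/38 per unit): 29 of 38 → value 29×115/38 = 87.7632, running total 563.76
Total 563.76.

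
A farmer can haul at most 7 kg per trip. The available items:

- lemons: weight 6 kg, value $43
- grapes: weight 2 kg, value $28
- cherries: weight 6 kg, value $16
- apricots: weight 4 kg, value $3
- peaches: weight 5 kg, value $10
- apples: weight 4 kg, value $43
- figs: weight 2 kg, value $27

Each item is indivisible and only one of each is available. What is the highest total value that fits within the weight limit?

$71

Check high-value combinations within 7 kg:
- grapes+apples: weight 2+4=6, value 28+43=71
- apples+figs: weight 4+2=6, value 43+27=70
- grapes+figs: weight 2+2=4, value 28+27=55
- apples: weight 4, value 43
- lemons: weight 6, value 43
Best: $71.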